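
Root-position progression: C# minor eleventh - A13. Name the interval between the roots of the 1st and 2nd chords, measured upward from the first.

The roots are C# and A.
From C# to A: 8 semitones over a sixth = minor.

minor 6th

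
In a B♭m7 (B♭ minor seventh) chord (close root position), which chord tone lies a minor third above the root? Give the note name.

Db

The chord tones of B♭ minor seventh are B♭ D♭ F A♭.
The root is B♭. A minor third above B♭ is D♭.
D♭ is the chord's 3rd.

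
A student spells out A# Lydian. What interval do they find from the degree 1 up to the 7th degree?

The scale runs A# B# C## D## E# F## G##.
The degree 1 is A# and the degree 7 is G##.
From A# to G## is 11 semitones, exactly the major seventh.

major 7th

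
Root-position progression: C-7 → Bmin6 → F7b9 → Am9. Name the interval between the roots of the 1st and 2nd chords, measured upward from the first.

major seventh

The roots are C and B.
From C to B is 11 semitones, exactly the major seventh.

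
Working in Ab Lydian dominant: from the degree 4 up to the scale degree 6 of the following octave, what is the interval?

Spelling Ab Lydian dominant: Ab Bb C D Eb F Gb.
That puts D below F.
D up to F is 15 semitones, a half step narrower than a major tenth, so the interval is minor.

minor 10th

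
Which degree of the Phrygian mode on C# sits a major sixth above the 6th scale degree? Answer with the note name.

F#

The scale is C# D E F# G# A B.
The 6th scale degree is A; a major sixth above that is F# — scale degree 4.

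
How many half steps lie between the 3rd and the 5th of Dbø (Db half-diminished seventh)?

Db half-diminished seventh: Db-Fb-Abb-Cb.
Fb to Abb is a minor third: 3 semitones.

3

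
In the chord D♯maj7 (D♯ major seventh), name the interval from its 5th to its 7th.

major third

The chord tones of D♯Δ7 are D♯–F𝄪–A♯–C𝄪.
The 5th is A♯ and the 7th is C𝄪.
A♯ up to C𝄪 spans 3 letter names and 4 semitones — a major third.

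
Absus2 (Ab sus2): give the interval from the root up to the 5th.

Spelling the chord: Ab Bb Eb.
Root = Ab; 5th = Eb.
From Ab to Eb is 7 semitones, exactly the perfect fifth.

P5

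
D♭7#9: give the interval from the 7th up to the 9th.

augmented third

D♭7#9: D♭-F-A♭-C♭-E.
The 7th is C♭ and the 9th is E.
C♭ up to E is 5 semitones, a half step wider than a major third, so the interval is augmented.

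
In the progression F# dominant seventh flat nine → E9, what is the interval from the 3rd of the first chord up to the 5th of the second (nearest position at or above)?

minor second

The 3rd of F# dominant seventh flat nine is A#; the 5th of E9 is B.
A# up to B is 1 semitone, a half step narrower than a major second, so the interval is minor.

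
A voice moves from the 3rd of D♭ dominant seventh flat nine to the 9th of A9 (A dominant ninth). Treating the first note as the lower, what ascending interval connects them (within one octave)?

D♭ dominant seventh flat nine has F as its 3rd, and A9 (A dominant ninth) has B as its 9th.
From F to B: 6 semitones over a fourth = augmented.

augmented fourth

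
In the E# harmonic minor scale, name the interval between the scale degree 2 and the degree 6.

diminished fifth

E# harmonic minor: E# F## G# A# B# C# D##.
That puts F## below C#.
F## up to C# is 6 semitones, a half step narrower than a perfect fifth, so the interval is diminished.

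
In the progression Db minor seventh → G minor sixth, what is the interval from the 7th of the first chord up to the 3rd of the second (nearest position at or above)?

Db minor seventh has Cb as its 7th, and G minor sixth has Bb as its 3rd.
Counting 7 letters and 11 half steps from Cb gives a major seventh.

major 7th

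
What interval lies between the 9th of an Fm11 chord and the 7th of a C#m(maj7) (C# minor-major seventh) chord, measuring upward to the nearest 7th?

A3

Fm11 has G as its 9th, and C#m(maj7) (C# minor-major seventh) has B# as its 7th.
From G to B#: 5 semitones over a third = augmented.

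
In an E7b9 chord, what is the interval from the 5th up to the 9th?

diminished fifth

The chord tones of E7b9 are E-G#-B-D-F.
The 5th is B and the 9th is F.
5 letter names make it a fifth; at 6 semitones (a half step narrower than perfect) the quality is diminished.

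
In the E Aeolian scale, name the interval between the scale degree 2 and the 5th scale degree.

Spelling the E Aeolian scale: E F# G A B C D.
That puts F# below B.
F# up to B spans 4 letter names and 5 semitones — a perfect fourth.

perfect 4th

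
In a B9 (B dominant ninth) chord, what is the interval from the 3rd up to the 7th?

diminished fifth

Spelling the chord: B–D#–F#–A–C#.
That puts D# below A.
5 letter names make it a fifth; at 6 semitones (a half step narrower than perfect) the quality is diminished.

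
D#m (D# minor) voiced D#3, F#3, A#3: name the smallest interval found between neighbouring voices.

Adjacent intervals: D#3→F#3 = minor third; F#3→A#3 = major third.
The smallest is D#3 to F#3, a minor third (3 semitones).

minor third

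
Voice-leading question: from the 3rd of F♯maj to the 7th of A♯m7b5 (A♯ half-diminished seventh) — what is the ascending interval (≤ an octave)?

minor 7th

F♯maj has A♯ as its 3rd, and A♯m7b5 (A♯ half-diminished seventh) has G♯ as its 7th.
A♯ up to G♯ is 10 semitones, a half step narrower than a major seventh, so the interval is minor.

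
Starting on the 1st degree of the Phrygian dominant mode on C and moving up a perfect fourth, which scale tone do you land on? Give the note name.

F

The scale is C D♭ E F G A♭ B♭.
The 1st degree is C; a perfect fourth above that is F — scale degree 4.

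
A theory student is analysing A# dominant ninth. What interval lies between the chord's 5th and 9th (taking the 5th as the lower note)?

perfect fifth

A#9 (A# dominant ninth): A#–C##–E#–G#–B#.
So we need the interval from E# up to B#.
E# up to B# spans 5 letter names and 7 semitones — a perfect fifth.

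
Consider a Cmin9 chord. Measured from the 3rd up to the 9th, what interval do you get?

M7

The chord tones of Cm9 (C minor ninth) are C–Eb–G–Bb–D.
The 3rd is Eb and the 9th is D.
From Eb to D is 11 semitones, exactly the major seventh.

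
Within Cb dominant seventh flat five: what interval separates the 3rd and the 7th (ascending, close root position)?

d5

Cb7b5 (Cb dominant seventh flat five) is spelled Cb, Eb, Gbb, Bbb.
So we need the interval from Eb up to Bbb.
From Eb to Bbb: 6 semitones over a fifth = diminished.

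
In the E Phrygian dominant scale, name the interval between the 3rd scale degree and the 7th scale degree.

diminished fifth

E phrygian dominant: E F G♯ A B C D.
So we need the interval from G♯ up to D.
From G♯ to D: 6 semitones over a fifth = diminished.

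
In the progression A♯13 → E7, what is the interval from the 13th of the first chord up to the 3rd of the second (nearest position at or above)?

The 13th of A♯13 is F𝄪; the 3rd of E7 is G♯.
F𝄪 up to G♯ is 1 semitone, a half step narrower than a major second, so the interval is minor.

minor second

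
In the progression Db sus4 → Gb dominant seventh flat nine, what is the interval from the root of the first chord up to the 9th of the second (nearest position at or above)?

d5

Db sus4 has Db as its root, and Gb dominant seventh flat nine has Abb as its 9th.
Db up to Abb is 6 semitones, a half step narrower than a perfect fifth, so the interval is diminished.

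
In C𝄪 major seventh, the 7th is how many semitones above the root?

C𝄪maj7 (C𝄪 major seventh): C𝄪-E𝄪-G𝄪-B𝄪.
C𝄪 to B𝄪 is a major seventh: 11 semitones.

11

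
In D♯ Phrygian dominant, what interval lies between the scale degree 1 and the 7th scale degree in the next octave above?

D♯ phrygian dominant: D♯ E F𝄪 G♯ A♯ B C♯.
The scale degree 1 is D♯ and the degree 7 (up an octave) is C♯.
D♯ up to C♯ is 22 semitones, a half step narrower than a major fourteenth, so the interval is minor.

minor fourteenth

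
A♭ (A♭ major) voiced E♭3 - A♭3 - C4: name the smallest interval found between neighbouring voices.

M3

Adjacent intervals: E♭3→A♭3 = perfect fourth; A♭3→C4 = major third.
The smallest is A♭3 to C4, a major third (4 semitones).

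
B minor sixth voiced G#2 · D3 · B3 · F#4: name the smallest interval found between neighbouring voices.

Adjacent intervals: G#2→D3 = diminished fifth; D3→B3 = major sixth; B3→F#4 = perfect fifth.
The smallest is G#2 to D3, a diminished fifth (6 semitones).

d5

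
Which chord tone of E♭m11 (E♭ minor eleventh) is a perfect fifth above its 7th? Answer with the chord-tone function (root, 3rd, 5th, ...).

11th

E♭ minor eleventh is spelled E♭, G♭, B♭, D♭, F, A♭.
The 7th is D♭. A perfect fifth above D♭ is A♭.
A♭ is the chord's 11th.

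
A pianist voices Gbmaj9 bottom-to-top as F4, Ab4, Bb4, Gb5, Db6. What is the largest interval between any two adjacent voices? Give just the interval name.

Adjacent intervals: F4→Ab4 = minor third; Ab4→Bb4 = major second; Bb4→Gb5 = minor sixth; Gb5→Db6 = perfect fifth.
The largest is Bb4 to Gb5, a minor sixth (8 semitones).

minor sixth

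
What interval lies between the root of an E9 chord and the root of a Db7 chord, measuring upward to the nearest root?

E9 has E as its root, and Db7 has Db as its root.
From E to Db: 9 semitones over a seventh = diminished.

diminished seventh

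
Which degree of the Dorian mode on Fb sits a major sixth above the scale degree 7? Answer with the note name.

The scale is Fb Gb Abb Bbb Cb Db Ebb.
The scale degree 7 is Ebb; a major sixth above that is Cb — scale degree 5.

Cb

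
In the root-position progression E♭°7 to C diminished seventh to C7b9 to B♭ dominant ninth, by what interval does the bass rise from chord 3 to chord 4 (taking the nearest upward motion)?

minor 7th

The roots are C and B♭.
From C to B♭: 10 semitones over a seventh = minor.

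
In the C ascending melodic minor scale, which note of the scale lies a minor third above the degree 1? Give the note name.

Eb

The scale is C D Eb F G A B.
The degree 1 is C; a minor third above that is Eb — scale degree 3.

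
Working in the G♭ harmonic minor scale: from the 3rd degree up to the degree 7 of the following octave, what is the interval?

The scale runs G♭ A♭ B𝄫 C♭ D♭ E𝄫 F.
So we need the interval from B𝄫 up to F.
B𝄫 up to F is 20 semitones, a half step wider than a perfect twelfth, so the interval is augmented.

A12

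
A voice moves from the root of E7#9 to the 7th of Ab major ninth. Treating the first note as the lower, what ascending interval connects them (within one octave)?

E7#9 has E as its root, and Ab major ninth has G as its 7th.
From E to G: 3 semitones over a third = minor.

minor third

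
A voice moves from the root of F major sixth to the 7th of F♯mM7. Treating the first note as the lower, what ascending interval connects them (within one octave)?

F major sixth has F as its root, and F♯mM7 has E♯ as its 7th.
From F to E♯: 12 semitones over a seventh = augmented.

augmented seventh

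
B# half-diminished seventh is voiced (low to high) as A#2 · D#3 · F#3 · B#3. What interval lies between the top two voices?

augmented 4th

Those voices are F#3 and B#3.
From F# to B#: 6 semitones over a fourth = augmented.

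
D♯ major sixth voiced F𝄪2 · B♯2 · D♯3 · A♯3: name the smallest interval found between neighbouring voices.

minor third

Adjacent intervals: F𝄪2→B♯2 = perfect fourth; B♯2→D♯3 = minor third; D♯3→A♯3 = perfect fifth.
The smallest is B♯2 to D♯3, a minor third (3 semitones).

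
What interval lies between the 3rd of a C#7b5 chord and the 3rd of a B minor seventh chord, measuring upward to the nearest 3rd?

d7

The 3rd of C#7b5 is E#; the 3rd of B minor seventh is D.
E# up to D is 9 semitones, a whole step narrower than a major seventh, so the interval is diminished.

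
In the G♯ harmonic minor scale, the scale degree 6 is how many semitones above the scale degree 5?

1

The scale is G♯ A♯ B C♯ D♯ E F𝄪.
D♯ up to E is a minor second — 1 semitone.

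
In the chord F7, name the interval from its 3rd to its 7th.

F7 is spelled F A C E♭.
So we need the interval from A up to E♭.
From A to E♭: 6 semitones over a fifth = diminished.

diminished 5th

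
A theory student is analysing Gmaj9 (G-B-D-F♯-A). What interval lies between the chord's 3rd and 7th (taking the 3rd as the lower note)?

That puts B below F♯.
From B to F♯ is 7 semitones, exactly the perfect fifth.

perfect fifth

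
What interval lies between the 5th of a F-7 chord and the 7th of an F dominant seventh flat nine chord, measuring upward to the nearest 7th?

The 5th of F-7 is C; the 7th of F dominant seventh flat nine is E♭.
3 letter names make it a third; at 3 semitones (a half step narrower than major) the quality is minor.

m3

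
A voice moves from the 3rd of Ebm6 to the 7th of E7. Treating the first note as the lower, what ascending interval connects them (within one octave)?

Ebm6 has Gb as its 3rd, and E7 has D as its 7th.
From Gb to D: 8 semitones over a fifth = augmented.

A5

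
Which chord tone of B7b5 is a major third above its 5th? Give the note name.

Spelling the chord: B–D♯–F–A.
The 5th is F. A major third above F is A.
A is the chord's 7th.

A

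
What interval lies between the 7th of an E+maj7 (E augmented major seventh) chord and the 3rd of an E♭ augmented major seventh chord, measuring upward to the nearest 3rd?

E+maj7 (E augmented major seventh) has D♯ as its 7th, and E♭ augmented major seventh has G as its 3rd.
4 letter names make it a fourth; at 4 semitones (a half step narrower than perfect) the quality is diminished.

diminished fourth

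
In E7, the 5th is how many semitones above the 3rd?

3

The chord tones of E7 are E-G#-B-D.
G# to B is a minor third: 3 semitones.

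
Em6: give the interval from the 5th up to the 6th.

major 2nd

The chord tones of Em6 are E–G–B–C#.
That puts B below C#.
From B to C# is 2 semitones, exactly the major second.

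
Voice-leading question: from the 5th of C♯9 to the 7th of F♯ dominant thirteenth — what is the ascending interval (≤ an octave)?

minor sixth

The 5th of C♯9 is G♯; the 7th of F♯ dominant thirteenth is E.
From G♯ to E: 8 semitones over a sixth = minor.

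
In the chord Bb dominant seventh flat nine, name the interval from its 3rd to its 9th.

diminished 7th

Spelling the chord: Bb-D-F-Ab-Cb.
The 3rd is D and the 9th is Cb.
7 letter names make it a seventh; at 9 semitones (a whole step narrower than major) the quality is diminished.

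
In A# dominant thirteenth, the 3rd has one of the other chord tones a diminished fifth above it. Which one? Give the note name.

G#

The chord tones of A#13 (A# dominant thirteenth) are A#–C##–E#–G#–B#–F##.
The 3rd is C##. A diminished fifth above C## is G#.
G# is the chord's 7th.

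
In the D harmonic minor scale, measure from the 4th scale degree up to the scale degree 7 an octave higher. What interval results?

The scale runs D E F G A B♭ C♯.
So we need the interval from G up to C♯.
From G to C♯: 18 semitones over an eleventh = augmented.

A11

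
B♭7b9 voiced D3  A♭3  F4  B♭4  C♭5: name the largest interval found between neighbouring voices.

major 6th

Adjacent intervals: D3→A♭3 = diminished fifth; A♭3→F4 = major sixth; F4→B♭4 = perfect fourth; B♭4→C♭5 = minor second.
The largest is A♭3 to F4, a major sixth (9 semitones).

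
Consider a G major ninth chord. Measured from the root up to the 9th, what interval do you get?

Gmaj9 is spelled G, B, D, F#, A.
That puts G below A.
From G to A is 14 semitones, exactly the major ninth.

M9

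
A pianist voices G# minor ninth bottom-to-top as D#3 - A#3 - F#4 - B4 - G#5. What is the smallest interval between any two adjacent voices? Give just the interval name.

perfect fourth

Adjacent intervals: D#3→A#3 = perfect fifth; A#3→F#4 = minor sixth; F#4→B4 = perfect fourth; B4→G#5 = major sixth.
The smallest is F#4 to B4, a perfect fourth (5 semitones).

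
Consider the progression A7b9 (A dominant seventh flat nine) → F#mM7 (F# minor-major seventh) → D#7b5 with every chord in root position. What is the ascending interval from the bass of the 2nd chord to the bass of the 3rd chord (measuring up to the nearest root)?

major sixth

The roots are F# and D#.
F# up to D# spans 6 letter names and 9 semitones — a major sixth.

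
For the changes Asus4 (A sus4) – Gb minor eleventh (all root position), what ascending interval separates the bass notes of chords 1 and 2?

The roots are A and Gb.
A up to Gb is 9 semitones, a whole step narrower than a major seventh, so the interval is diminished.

diminished seventh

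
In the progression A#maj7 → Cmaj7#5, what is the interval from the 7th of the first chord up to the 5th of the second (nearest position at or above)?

The 7th of A#maj7 is G##; the 5th of Cmaj7#5 is G#.
8 letter names make it an octave; at 11 semitones (a half step narrower than perfect) the quality is diminished.

diminished 8th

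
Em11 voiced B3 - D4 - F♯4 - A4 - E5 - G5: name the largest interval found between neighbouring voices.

Adjacent intervals: B3→D4 = minor third; D4→F♯4 = major third; F♯4→A4 = minor third; A4→E5 = perfect fifth; E5→G5 = minor third.
The largest is A4 to E5, a perfect fifth (7 semitones).

perfect fifth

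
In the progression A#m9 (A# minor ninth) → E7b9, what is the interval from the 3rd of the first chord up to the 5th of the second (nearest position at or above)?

A#m9 (A# minor ninth) has C# as its 3rd, and E7b9 has B as its 5th.
7 letter names make it a seventh; at 10 semitones (a half step narrower than major) the quality is minor.

minor 7th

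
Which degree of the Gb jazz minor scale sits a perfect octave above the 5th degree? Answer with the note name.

The scale is Gb Ab Bbb Cb Db Eb F.
The 5th degree is Db; a perfect octave above that is Db — scale degree 5.

Db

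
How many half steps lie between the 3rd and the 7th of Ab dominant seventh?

6

Ab7 is spelled Ab-C-Eb-Gb.
C to Gb is a diminished fifth: 6 semitones.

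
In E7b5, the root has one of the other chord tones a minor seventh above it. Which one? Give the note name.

D

E dominant seventh flat five: E-G♯-B♭-D.
The root is E. A minor seventh above E is D.
D is the chord's 7th.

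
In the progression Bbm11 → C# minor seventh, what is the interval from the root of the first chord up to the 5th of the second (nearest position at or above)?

augmented sixth

The root of Bbm11 is Bb; the 5th of C# minor seventh is G#.
Bb up to G# is 10 semitones, a half step wider than a major sixth, so the interval is augmented.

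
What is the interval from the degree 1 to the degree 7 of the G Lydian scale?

M7

Spelling the G Lydian scale: G A B C♯ D E F♯.
That puts G below F♯.
Counting 7 letters and 11 half steps from G gives a major seventh.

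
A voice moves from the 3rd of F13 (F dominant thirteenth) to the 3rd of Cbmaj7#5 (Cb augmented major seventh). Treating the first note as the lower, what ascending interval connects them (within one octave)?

F13 (F dominant thirteenth) has A as its 3rd, and Cbmaj7#5 (Cb augmented major seventh) has Eb as its 3rd.
A up to Eb is 6 semitones, a half step narrower than a perfect fifth, so the interval is diminished.

d5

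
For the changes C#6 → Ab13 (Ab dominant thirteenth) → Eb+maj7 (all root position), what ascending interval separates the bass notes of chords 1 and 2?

The roots are C# and Ab.
C# up to Ab is 7 semitones, a whole step narrower than a major sixth, so the interval is diminished.

diminished sixth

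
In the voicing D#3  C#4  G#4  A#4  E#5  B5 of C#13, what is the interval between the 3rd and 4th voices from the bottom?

Those voices are G#4 and A#4.
Counting 2 letters and 2 half steps from G# gives a major second.

major second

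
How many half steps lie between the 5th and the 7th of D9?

D dominant ninth is spelled D F# A C E.
A to C is a minor third: 3 semitones.

3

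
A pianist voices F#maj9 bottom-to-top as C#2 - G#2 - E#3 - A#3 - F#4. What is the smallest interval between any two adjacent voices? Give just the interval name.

Adjacent intervals: C#2→G#2 = perfect fifth; G#2→E#3 = major sixth; E#3→A#3 = perfect fourth; A#3→F#4 = minor sixth.
The smallest is E#3 to A#3, a perfect fourth (5 semitones).

perfect fourth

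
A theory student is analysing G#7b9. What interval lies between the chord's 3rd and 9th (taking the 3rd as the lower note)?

diminished seventh

G# dominant seventh flat nine: G#–B#–D#–F#–A.
That puts B# below A.
B# up to A is 9 semitones, a whole step narrower than a major seventh, so the interval is diminished.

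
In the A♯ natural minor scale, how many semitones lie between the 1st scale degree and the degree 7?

The scale is A♯ B♯ C♯ D♯ E♯ F♯ G♯.
A♯ up to G♯ is a minor seventh — 10 semitones.

10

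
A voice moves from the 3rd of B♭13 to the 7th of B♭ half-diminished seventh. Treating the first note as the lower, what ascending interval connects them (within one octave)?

The 3rd of B♭13 is D; the 7th of B♭ half-diminished seventh is A♭.
From D to A♭: 6 semitones over a fifth = diminished.

d5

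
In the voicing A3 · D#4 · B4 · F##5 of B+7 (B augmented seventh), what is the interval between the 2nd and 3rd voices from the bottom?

minor sixth

Those voices are D#4 and B4.
From D# to B: 8 semitones over a sixth = minor.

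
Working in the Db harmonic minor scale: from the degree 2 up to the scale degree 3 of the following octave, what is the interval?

The scale runs Db Eb Fb Gb Ab Bbb C.
The degree 2 is Eb and the 3rd scale degree (up an octave) is Fb.
9 letter names make it a ninth; at 13 semitones (a half step narrower than major) the quality is minor.

m9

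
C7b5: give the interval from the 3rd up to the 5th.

d3

C dominant seventh flat five: C, E, Gb, Bb.
The 3rd is E and the 5th is Gb.
From E to Gb: 2 semitones over a third = diminished.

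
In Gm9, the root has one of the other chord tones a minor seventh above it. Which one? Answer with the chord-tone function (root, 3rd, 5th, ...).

7th

Spelling the chord: G-Bb-D-F-A.
The root is G. A minor seventh above G is F.
F is the chord's 7th.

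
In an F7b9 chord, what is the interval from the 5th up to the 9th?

diminished 5th

The chord tones of F7b9 (F dominant seventh flat nine) are F-A-C-Eb-Gb.
That puts C below Gb.
From C to Gb: 6 semitones over a fifth = diminished.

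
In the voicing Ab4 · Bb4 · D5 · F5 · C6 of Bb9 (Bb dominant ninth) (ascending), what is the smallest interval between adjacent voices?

Adjacent intervals: Ab4→Bb4 = major second; Bb4→D5 = major third; D5→F5 = minor third; F5→C6 = perfect fifth.
The smallest is Ab4 to Bb4, a major second (2 semitones).

major 2nd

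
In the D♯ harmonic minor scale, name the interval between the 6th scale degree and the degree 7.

A2

Spelling the D♯ harmonic minor scale: D♯ E♯ F♯ G♯ A♯ B C𝄪.
The 6th scale degree is B and the 7th degree is C𝄪.
B up to C𝄪 is 3 semitones, a half step wider than a major second, so the interval is augmented.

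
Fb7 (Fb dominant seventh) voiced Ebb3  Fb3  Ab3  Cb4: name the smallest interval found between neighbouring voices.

Adjacent intervals: Ebb3→Fb3 = major second; Fb3→Ab3 = major third; Ab3→Cb4 = minor third.
The smallest is Ebb3 to Fb3, a major second (2 semitones).

major second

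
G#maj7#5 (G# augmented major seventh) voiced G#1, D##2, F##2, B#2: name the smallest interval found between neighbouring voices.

Adjacent intervals: G#1→D##2 = augmented fifth; D##2→F##2 = minor third; F##2→B#2 = perfect fourth.
The smallest is D##2 to F##2, a minor third (3 semitones).

m3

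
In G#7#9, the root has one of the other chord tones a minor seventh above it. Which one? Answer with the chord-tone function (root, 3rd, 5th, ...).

G# dominant seventh sharp nine: G# B# D# F# A##.
The root is G#. A minor seventh above G# is F#.
F# is the chord's 7th.

7th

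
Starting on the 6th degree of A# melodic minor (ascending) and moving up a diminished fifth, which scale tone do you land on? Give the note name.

C#

The scale is A# B# C# D# E# F## G##.
The 6th degree is F##; a diminished fifth above that is C# — scale degree 3.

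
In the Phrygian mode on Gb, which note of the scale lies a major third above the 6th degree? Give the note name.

The scale is Gb Abb Bbb Cb Db Ebb Fb.
The 6th degree is Ebb; a major third above that is Gb — scale degree 1.

Gb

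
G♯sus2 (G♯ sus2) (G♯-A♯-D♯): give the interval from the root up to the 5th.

perfect 5th

The root is G♯ and the 5th is D♯.
Counting 5 letters and 7 half steps from G♯ gives a perfect fifth.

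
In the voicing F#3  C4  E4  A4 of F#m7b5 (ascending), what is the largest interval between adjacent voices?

diminished fifth

Adjacent intervals: F#3→C4 = diminished fifth; C4→E4 = major third; E4→A4 = perfect fourth.
The largest is F#3 to C4, a diminished fifth (6 semitones).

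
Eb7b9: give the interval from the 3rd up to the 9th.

diminished seventh

Eb7b9 (Eb dominant seventh flat nine) is spelled Eb-G-Bb-Db-Fb.
The 3rd is G and the 9th is Fb.
From G to Fb: 9 semitones over a seventh = diminished.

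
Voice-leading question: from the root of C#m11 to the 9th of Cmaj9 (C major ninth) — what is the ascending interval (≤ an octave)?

minor second

C#m11 has C# as its root, and Cmaj9 (C major ninth) has D as its 9th.
From C# to D: 1 semitone over a second = minor.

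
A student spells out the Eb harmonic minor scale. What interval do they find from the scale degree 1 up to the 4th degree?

perfect 4th

Spelling the Eb harmonic minor scale: Eb F Gb Ab Bb Cb D.
So we need the interval from Eb up to Ab.
Eb up to Ab spans 4 letter names and 5 semitones — a perfect fourth.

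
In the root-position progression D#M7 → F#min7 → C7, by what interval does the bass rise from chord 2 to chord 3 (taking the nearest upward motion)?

diminished fifth

The roots are F# and C.
F# up to C is 6 semitones, a half step narrower than a perfect fifth, so the interval is diminished.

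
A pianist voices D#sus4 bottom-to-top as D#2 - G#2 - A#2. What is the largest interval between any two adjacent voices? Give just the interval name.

Adjacent intervals: D#2→G#2 = perfect fourth; G#2→A#2 = major second.
The largest is D#2 to G#2, a perfect fourth (5 semitones).

perfect fourth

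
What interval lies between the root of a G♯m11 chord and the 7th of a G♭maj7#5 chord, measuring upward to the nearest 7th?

diminished seventh

G♯m11 has G♯ as its root, and G♭maj7#5 has F as its 7th.
From G♯ to F: 9 semitones over a seventh = diminished.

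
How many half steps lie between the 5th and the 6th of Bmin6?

2

Bm6 is spelled B, D, F#, G#.
F# to G# is a major second: 2 semitones.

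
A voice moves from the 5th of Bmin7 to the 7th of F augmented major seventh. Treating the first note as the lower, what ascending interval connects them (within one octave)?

minor seventh

Bmin7 has F# as its 5th, and F augmented major seventh has E as its 7th.
F# up to E is 10 semitones, a half step narrower than a major seventh, so the interval is minor.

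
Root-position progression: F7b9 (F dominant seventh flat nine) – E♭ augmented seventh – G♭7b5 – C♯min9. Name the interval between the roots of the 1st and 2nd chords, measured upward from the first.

The roots are F and E♭.
From F to E♭: 10 semitones over a seventh = minor.

minor 7th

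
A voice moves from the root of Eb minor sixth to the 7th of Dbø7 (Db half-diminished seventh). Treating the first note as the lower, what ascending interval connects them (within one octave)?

The root of Eb minor sixth is Eb; the 7th of Dbø7 (Db half-diminished seventh) is Cb.
6 letter names make it a sixth; at 8 semitones (a half step narrower than major) the quality is minor.

minor sixth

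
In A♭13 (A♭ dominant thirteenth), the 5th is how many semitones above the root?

7

The chord tones of A♭ dominant thirteenth are A♭-C-E♭-G♭-B♭-F.
A♭ to E♭ is a perfect fifth: 7 semitones.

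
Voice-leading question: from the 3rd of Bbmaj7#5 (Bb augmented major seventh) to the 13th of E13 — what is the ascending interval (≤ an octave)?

The 3rd of Bbmaj7#5 (Bb augmented major seventh) is D; the 13th of E13 is C#.
Counting 7 letters and 11 half steps from D gives a major seventh.

major seventh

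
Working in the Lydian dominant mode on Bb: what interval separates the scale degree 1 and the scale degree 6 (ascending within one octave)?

major 6th

Bb lydian dominant: Bb C D E F G Ab.
That puts Bb below G.
Bb up to G spans 6 letter names and 9 semitones — a major sixth.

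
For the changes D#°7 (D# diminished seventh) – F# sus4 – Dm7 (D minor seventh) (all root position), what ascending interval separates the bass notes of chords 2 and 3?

minor sixth

The roots are F# and D.
From F# to D: 8 semitones over a sixth = minor.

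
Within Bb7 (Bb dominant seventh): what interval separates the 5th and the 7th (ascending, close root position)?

minor third

Bb7 (Bb dominant seventh): Bb–D–F–Ab.
5th = F; 7th = Ab.
From F to Ab: 3 semitones over a third = minor.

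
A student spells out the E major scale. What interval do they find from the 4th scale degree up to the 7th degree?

augmented fourth

E major: E F# G# A B C# D#.
That puts A below D#.
4 letter names make it a fourth; at 6 semitones (a half step wider than perfect) the quality is augmented.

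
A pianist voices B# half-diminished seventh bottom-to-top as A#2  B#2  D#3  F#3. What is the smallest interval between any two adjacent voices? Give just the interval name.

major 2nd

Adjacent intervals: A#2→B#2 = major second; B#2→D#3 = minor third; D#3→F#3 = minor third.
The smallest is A#2 to B#2, a major second (2 semitones).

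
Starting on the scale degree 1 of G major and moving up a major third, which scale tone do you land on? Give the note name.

B

The scale is G A B C D E F#.
The scale degree 1 is G; a major third above that is B — scale degree 3.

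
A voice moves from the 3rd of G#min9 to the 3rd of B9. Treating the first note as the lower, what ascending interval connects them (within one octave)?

major 3rd

G#min9 has B as its 3rd, and B9 has D# as its 3rd.
Counting 3 letters and 4 half steps from B gives a major third.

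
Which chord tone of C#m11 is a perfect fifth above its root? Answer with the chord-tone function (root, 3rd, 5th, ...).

5th

The chord tones of C# minor eleventh are C#, E, G#, B, D#, F#.
The root is C#. A perfect fifth above C# is G#.
G# is the chord's 5th.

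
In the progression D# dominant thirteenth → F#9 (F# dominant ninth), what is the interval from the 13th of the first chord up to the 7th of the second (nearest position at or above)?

diminished fourth

The 13th of D# dominant thirteenth is B#; the 7th of F#9 (F# dominant ninth) is E.
B# up to E is 4 semitones, a half step narrower than a perfect fourth, so the interval is diminished.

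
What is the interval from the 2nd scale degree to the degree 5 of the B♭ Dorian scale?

B♭ dorian: B♭ C D♭ E♭ F G A♭.
2nd scale degree = C; degree 5 = F.
Counting 4 letters and 5 half steps from C gives a perfect fourth.

perfect fourth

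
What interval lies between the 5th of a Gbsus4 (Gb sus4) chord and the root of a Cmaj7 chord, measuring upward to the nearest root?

The 5th of Gbsus4 (Gb sus4) is Db; the root of Cmaj7 is C.
Db up to C spans 7 letter names and 11 semitones — a major seventh.

major 7th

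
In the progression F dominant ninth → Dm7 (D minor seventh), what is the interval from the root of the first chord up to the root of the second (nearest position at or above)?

major sixth

F dominant ninth has F as its root, and Dm7 (D minor seventh) has D as its root.
F up to D spans 6 letter names and 9 semitones — a major sixth.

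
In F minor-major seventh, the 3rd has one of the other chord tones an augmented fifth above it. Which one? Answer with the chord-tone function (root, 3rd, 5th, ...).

FmM7 is spelled F-Ab-C-E.
The 3rd is Ab. An augmented fifth above Ab is E.
E is the chord's 7th.

7th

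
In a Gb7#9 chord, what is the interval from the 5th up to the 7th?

Gb7#9 (Gb dominant seventh sharp nine): Gb Bb Db Fb A.
The 5th is Db and the 7th is Fb.
Db up to Fb is 3 semitones, a half step narrower than a major third, so the interval is minor.

minor third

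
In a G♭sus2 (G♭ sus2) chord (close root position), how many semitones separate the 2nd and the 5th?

Spelling the chord: G♭ A♭ D♭.
A♭ to D♭ is a perfect fourth: 5 semitones.

5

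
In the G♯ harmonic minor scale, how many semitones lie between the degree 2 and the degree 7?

The scale is G♯ A♯ B C♯ D♯ E F𝄪.
A♯ up to F𝄪 is a major sixth — 9 semitones.

9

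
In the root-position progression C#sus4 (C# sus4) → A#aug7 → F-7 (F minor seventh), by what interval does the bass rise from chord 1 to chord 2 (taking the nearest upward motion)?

The roots are C# and A#.
From C# to A# is 9 semitones, exactly the major sixth.

major sixth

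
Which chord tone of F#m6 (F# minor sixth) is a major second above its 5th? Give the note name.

Spelling the chord: F# A C# D#.
The 5th is C#. A major second above C# is D#.
D# is the chord's 6th.

D#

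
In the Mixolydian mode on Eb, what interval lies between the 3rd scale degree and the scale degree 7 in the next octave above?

diminished twelfth

The scale runs Eb F G Ab Bb C Db.
That puts G below Db.
G up to Db is 18 semitones, a half step narrower than a perfect twelfth, so the interval is diminished.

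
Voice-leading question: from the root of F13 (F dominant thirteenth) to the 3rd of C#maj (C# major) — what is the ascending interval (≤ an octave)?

augmented seventh

The root of F13 (F dominant thirteenth) is F; the 3rd of C#maj (C# major) is E#.
F up to E# is 12 semitones, a half step wider than a major seventh, so the interval is augmented.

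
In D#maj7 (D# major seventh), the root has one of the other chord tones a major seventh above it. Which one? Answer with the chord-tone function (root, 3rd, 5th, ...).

D# major seventh is spelled D#–F##–A#–C##.
The root is D#. A major seventh above D# is C##.
C## is the chord's 7th.

7th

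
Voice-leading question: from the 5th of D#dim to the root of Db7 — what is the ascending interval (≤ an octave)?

D#dim has A as its 5th, and Db7 has Db as its root.
A up to Db is 4 semitones, a half step narrower than a perfect fourth, so the interval is diminished.

diminished fourth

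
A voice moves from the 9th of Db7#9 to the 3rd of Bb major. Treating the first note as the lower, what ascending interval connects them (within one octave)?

minor seventh

Db7#9 has E as its 9th, and Bb major has D as its 3rd.
7 letter names make it a seventh; at 10 semitones (a half step narrower than major) the quality is minor.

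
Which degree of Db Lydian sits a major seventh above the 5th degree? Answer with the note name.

G

The scale is Db Eb F G Ab Bb C.
The 5th degree is Ab; a major seventh above that is G — scale degree 4.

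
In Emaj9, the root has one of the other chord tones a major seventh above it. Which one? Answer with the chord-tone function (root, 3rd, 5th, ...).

E major ninth is spelled E, G♯, B, D♯, F♯.
The root is E. A major seventh above E is D♯.
D♯ is the chord's 7th.

7th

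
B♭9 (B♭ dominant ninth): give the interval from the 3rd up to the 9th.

m7

B♭ dominant ninth: B♭-D-F-A♭-C.
So we need the interval from D up to C.
From D to C: 10 semitones over a seventh = minor.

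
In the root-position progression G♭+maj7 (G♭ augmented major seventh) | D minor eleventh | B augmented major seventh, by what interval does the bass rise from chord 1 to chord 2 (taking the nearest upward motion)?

The roots are G♭ and D.
From G♭ to D: 8 semitones over a fifth = augmented.

augmented fifth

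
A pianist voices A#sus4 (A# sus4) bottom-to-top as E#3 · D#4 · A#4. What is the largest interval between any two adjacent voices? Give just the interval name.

minor seventh

Adjacent intervals: E#3→D#4 = minor seventh; D#4→A#4 = perfect fifth.
The largest is E#3 to D#4, a minor seventh (10 semitones).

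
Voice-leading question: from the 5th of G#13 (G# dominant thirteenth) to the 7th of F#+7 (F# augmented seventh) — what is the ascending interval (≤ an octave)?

The 5th of G#13 (G# dominant thirteenth) is D#; the 7th of F#+7 (F# augmented seventh) is E.
2 letter names make it a second; at 1 semitone (a half step narrower than major) the quality is minor.

m2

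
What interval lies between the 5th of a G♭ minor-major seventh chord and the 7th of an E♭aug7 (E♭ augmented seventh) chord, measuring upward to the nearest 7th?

G♭ minor-major seventh has D♭ as its 5th, and E♭aug7 (E♭ augmented seventh) has D♭ as its 7th.
D♭ up to D♭ spans 1 letter names and 0 semitones — a perfect unison.

perfect unison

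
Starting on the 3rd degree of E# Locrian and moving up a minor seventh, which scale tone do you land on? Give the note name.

The scale is E# F# G# A# B C# D#.
The 3rd degree is G#; a minor seventh above that is F# — scale degree 2.

F#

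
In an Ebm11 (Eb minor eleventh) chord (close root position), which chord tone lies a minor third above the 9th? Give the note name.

Eb minor eleventh: Eb Gb Bb Db F Ab.
The 9th is F. A minor third above F is Ab.
Ab is the chord's 11th.

Ab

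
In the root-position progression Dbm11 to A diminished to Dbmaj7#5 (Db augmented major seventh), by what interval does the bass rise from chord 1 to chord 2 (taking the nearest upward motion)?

A5

The roots are Db and A.
Db up to A is 8 semitones, a half step wider than a perfect fifth, so the interval is augmented.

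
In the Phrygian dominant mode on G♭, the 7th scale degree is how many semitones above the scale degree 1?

The scale is G♭ A𝄫 B♭ C♭ D♭ E𝄫 F♭.
G♭ up to F♭ is a minor seventh — 10 semitones.

10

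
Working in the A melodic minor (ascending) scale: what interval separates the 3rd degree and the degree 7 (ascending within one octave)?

augmented 5th

Spelling the A melodic minor (ascending) scale: A B C D E F♯ G♯.
3rd degree = C; 7th scale degree = G♯.
C up to G♯ is 8 semitones, a half step wider than a perfect fifth, so the interval is augmented.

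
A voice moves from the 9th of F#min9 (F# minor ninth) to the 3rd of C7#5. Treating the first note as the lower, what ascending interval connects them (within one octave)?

minor sixth

The 9th of F#min9 (F# minor ninth) is G#; the 3rd of C7#5 is E.
From G# to E: 8 semitones over a sixth = minor.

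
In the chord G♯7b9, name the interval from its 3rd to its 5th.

minor 3rd

G♯7b9: G♯, B♯, D♯, F♯, A.
The 3rd is B♯ and the 5th is D♯.
From B♯ to D♯: 3 semitones over a third = minor.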